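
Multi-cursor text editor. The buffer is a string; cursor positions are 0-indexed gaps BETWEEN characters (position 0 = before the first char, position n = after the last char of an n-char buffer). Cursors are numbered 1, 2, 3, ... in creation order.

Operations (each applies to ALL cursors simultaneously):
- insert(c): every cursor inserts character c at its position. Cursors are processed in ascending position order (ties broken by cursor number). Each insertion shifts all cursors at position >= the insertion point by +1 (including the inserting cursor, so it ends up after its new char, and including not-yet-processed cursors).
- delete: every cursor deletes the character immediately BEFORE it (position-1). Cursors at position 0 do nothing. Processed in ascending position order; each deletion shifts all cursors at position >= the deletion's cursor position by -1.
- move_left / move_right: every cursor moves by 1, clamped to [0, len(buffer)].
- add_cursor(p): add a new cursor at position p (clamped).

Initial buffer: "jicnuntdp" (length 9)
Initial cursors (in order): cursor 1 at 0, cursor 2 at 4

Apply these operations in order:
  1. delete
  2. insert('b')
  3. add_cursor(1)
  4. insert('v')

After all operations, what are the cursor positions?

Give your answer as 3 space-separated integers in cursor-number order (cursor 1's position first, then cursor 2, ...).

Answer: 3 8 3

Derivation:
After op 1 (delete): buffer="jicuntdp" (len 8), cursors c1@0 c2@3, authorship ........
After op 2 (insert('b')): buffer="bjicbuntdp" (len 10), cursors c1@1 c2@5, authorship 1...2.....
After op 3 (add_cursor(1)): buffer="bjicbuntdp" (len 10), cursors c1@1 c3@1 c2@5, authorship 1...2.....
After op 4 (insert('v')): buffer="bvvjicbvuntdp" (len 13), cursors c1@3 c3@3 c2@8, authorship 113...22.....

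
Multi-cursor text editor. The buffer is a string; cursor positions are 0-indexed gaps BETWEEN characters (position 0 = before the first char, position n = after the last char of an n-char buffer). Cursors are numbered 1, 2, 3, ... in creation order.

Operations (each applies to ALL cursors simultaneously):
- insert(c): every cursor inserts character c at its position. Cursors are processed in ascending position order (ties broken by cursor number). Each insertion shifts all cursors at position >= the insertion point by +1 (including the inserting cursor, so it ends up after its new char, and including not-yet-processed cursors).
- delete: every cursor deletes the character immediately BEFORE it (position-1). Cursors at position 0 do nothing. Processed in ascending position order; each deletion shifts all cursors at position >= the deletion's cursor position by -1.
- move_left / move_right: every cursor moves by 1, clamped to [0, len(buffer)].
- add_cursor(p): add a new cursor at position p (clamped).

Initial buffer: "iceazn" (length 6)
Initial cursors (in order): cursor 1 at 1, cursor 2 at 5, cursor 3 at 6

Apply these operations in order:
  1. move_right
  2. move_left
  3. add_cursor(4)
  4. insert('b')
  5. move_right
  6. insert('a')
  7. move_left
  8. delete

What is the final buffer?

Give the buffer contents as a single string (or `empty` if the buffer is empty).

Answer: ibaeababba

Derivation:
After op 1 (move_right): buffer="iceazn" (len 6), cursors c1@2 c2@6 c3@6, authorship ......
After op 2 (move_left): buffer="iceazn" (len 6), cursors c1@1 c2@5 c3@5, authorship ......
After op 3 (add_cursor(4)): buffer="iceazn" (len 6), cursors c1@1 c4@4 c2@5 c3@5, authorship ......
After op 4 (insert('b')): buffer="ibceabzbbn" (len 10), cursors c1@2 c4@6 c2@9 c3@9, authorship .1...4.23.
After op 5 (move_right): buffer="ibceabzbbn" (len 10), cursors c1@3 c4@7 c2@10 c3@10, authorship .1...4.23.
After op 6 (insert('a')): buffer="ibcaeabzabbnaa" (len 14), cursors c1@4 c4@9 c2@14 c3@14, authorship .1.1..4.423.23
After op 7 (move_left): buffer="ibcaeabzabbnaa" (len 14), cursors c1@3 c4@8 c2@13 c3@13, authorship .1.1..4.423.23
After op 8 (delete): buffer="ibaeababba" (len 10), cursors c1@2 c4@6 c2@9 c3@9, authorship .11..44233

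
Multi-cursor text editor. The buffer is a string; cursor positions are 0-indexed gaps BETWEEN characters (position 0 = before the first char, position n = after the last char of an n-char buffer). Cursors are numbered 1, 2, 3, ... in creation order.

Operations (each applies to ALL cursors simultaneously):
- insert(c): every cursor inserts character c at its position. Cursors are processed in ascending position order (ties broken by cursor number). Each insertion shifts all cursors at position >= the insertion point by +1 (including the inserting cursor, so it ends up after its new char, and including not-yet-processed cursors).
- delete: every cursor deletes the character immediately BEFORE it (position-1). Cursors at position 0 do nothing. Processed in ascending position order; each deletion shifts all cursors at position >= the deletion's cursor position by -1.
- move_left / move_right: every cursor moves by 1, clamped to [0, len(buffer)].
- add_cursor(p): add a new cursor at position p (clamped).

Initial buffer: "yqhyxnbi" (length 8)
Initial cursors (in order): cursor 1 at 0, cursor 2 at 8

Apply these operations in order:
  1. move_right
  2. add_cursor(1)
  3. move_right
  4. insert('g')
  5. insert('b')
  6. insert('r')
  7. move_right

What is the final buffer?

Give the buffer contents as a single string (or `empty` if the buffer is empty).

After op 1 (move_right): buffer="yqhyxnbi" (len 8), cursors c1@1 c2@8, authorship ........
After op 2 (add_cursor(1)): buffer="yqhyxnbi" (len 8), cursors c1@1 c3@1 c2@8, authorship ........
After op 3 (move_right): buffer="yqhyxnbi" (len 8), cursors c1@2 c3@2 c2@8, authorship ........
After op 4 (insert('g')): buffer="yqgghyxnbig" (len 11), cursors c1@4 c3@4 c2@11, authorship ..13......2
After op 5 (insert('b')): buffer="yqggbbhyxnbigb" (len 14), cursors c1@6 c3@6 c2@14, authorship ..1313......22
After op 6 (insert('r')): buffer="yqggbbrrhyxnbigbr" (len 17), cursors c1@8 c3@8 c2@17, authorship ..131313......222
After op 7 (move_right): buffer="yqggbbrrhyxnbigbr" (len 17), cursors c1@9 c3@9 c2@17, authorship ..131313......222

Answer: yqggbbrrhyxnbigbr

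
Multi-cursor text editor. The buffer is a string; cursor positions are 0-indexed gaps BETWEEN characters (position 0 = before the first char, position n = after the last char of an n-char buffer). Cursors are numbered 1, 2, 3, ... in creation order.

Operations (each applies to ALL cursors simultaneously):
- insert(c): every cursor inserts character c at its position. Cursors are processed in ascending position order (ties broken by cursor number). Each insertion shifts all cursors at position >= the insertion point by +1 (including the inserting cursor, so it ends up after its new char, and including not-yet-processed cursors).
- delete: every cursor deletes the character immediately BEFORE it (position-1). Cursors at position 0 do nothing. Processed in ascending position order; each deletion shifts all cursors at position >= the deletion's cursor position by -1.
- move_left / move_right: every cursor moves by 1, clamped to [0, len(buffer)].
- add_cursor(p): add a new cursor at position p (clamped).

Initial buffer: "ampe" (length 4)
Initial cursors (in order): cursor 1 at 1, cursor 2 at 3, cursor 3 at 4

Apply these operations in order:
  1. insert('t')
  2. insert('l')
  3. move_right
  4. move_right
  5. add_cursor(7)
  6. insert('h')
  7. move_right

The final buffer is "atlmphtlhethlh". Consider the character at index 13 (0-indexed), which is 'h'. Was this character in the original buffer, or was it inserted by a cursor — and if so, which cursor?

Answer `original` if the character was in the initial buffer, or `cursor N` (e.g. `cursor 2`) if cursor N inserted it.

Answer: cursor 3

Derivation:
After op 1 (insert('t')): buffer="atmptet" (len 7), cursors c1@2 c2@5 c3@7, authorship .1..2.3
After op 2 (insert('l')): buffer="atlmptletl" (len 10), cursors c1@3 c2@7 c3@10, authorship .11..22.33
After op 3 (move_right): buffer="atlmptletl" (len 10), cursors c1@4 c2@8 c3@10, authorship .11..22.33
After op 4 (move_right): buffer="atlmptletl" (len 10), cursors c1@5 c2@9 c3@10, authorship .11..22.33
After op 5 (add_cursor(7)): buffer="atlmptletl" (len 10), cursors c1@5 c4@7 c2@9 c3@10, authorship .11..22.33
After op 6 (insert('h')): buffer="atlmphtlhethlh" (len 14), cursors c1@6 c4@9 c2@12 c3@14, authorship .11..1224.3233
After op 7 (move_right): buffer="atlmphtlhethlh" (len 14), cursors c1@7 c4@10 c2@13 c3@14, authorship .11..1224.3233
Authorship (.=original, N=cursor N): . 1 1 . . 1 2 2 4 . 3 2 3 3
Index 13: author = 3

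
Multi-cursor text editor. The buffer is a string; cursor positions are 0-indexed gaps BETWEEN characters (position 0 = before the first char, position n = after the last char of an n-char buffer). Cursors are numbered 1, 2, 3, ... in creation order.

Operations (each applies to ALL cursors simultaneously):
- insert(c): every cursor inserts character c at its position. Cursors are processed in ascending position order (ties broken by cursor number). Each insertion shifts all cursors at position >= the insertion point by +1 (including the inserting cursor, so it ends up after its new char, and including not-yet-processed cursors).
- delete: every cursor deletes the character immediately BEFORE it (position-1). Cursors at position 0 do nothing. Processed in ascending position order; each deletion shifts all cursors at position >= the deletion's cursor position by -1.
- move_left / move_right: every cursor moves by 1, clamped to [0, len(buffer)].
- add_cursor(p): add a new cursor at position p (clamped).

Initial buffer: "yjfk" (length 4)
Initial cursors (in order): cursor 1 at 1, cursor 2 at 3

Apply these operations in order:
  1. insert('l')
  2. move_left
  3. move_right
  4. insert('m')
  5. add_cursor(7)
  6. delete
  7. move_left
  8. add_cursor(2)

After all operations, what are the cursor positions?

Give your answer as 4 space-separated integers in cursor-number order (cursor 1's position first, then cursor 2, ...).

After op 1 (insert('l')): buffer="yljflk" (len 6), cursors c1@2 c2@5, authorship .1..2.
After op 2 (move_left): buffer="yljflk" (len 6), cursors c1@1 c2@4, authorship .1..2.
After op 3 (move_right): buffer="yljflk" (len 6), cursors c1@2 c2@5, authorship .1..2.
After op 4 (insert('m')): buffer="ylmjflmk" (len 8), cursors c1@3 c2@7, authorship .11..22.
After op 5 (add_cursor(7)): buffer="ylmjflmk" (len 8), cursors c1@3 c2@7 c3@7, authorship .11..22.
After op 6 (delete): buffer="yljfk" (len 5), cursors c1@2 c2@4 c3@4, authorship .1...
After op 7 (move_left): buffer="yljfk" (len 5), cursors c1@1 c2@3 c3@3, authorship .1...
After op 8 (add_cursor(2)): buffer="yljfk" (len 5), cursors c1@1 c4@2 c2@3 c3@3, authorship .1...

Answer: 1 3 3 2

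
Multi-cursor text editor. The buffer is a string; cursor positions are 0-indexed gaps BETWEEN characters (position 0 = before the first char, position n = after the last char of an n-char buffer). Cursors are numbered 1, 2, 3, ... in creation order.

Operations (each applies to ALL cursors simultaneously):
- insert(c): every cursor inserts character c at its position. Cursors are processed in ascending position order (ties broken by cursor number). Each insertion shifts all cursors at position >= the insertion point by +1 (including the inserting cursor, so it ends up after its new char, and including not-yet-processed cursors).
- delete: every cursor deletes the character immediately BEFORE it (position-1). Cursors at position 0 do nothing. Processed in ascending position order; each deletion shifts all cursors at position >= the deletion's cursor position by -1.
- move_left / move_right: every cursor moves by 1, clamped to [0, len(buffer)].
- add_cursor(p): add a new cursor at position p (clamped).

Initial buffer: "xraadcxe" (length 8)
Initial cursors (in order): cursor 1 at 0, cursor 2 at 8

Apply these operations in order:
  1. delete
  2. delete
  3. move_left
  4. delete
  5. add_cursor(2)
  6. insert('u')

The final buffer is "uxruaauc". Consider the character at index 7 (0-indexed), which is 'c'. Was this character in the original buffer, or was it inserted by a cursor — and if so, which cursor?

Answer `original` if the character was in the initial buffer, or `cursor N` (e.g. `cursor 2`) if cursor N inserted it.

After op 1 (delete): buffer="xraadcx" (len 7), cursors c1@0 c2@7, authorship .......
After op 2 (delete): buffer="xraadc" (len 6), cursors c1@0 c2@6, authorship ......
After op 3 (move_left): buffer="xraadc" (len 6), cursors c1@0 c2@5, authorship ......
After op 4 (delete): buffer="xraac" (len 5), cursors c1@0 c2@4, authorship .....
After op 5 (add_cursor(2)): buffer="xraac" (len 5), cursors c1@0 c3@2 c2@4, authorship .....
After op 6 (insert('u')): buffer="uxruaauc" (len 8), cursors c1@1 c3@4 c2@7, authorship 1..3..2.
Authorship (.=original, N=cursor N): 1 . . 3 . . 2 .
Index 7: author = original

Answer: original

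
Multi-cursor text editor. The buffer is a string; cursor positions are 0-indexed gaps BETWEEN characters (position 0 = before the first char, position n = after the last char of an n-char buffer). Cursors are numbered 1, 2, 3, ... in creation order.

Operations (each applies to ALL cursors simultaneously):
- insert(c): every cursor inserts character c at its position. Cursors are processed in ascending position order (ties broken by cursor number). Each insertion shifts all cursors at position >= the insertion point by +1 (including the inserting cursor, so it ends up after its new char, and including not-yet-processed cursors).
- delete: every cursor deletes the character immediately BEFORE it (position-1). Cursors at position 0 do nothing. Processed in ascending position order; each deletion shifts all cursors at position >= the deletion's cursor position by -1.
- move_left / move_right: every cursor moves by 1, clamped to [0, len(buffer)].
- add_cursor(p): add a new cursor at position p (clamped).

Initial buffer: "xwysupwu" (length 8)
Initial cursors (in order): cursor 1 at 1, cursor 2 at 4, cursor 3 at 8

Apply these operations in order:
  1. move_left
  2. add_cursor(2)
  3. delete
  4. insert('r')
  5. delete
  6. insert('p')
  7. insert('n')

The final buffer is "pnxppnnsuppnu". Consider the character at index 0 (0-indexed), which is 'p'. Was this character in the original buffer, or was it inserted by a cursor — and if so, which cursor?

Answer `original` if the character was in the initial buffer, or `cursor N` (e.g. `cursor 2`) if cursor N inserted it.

After op 1 (move_left): buffer="xwysupwu" (len 8), cursors c1@0 c2@3 c3@7, authorship ........
After op 2 (add_cursor(2)): buffer="xwysupwu" (len 8), cursors c1@0 c4@2 c2@3 c3@7, authorship ........
After op 3 (delete): buffer="xsupu" (len 5), cursors c1@0 c2@1 c4@1 c3@4, authorship .....
After op 4 (insert('r')): buffer="rxrrsupru" (len 9), cursors c1@1 c2@4 c4@4 c3@8, authorship 1.24...3.
After op 5 (delete): buffer="xsupu" (len 5), cursors c1@0 c2@1 c4@1 c3@4, authorship .....
After op 6 (insert('p')): buffer="pxppsuppu" (len 9), cursors c1@1 c2@4 c4@4 c3@8, authorship 1.24...3.
After op 7 (insert('n')): buffer="pnxppnnsuppnu" (len 13), cursors c1@2 c2@7 c4@7 c3@12, authorship 11.2424...33.
Authorship (.=original, N=cursor N): 1 1 . 2 4 2 4 . . . 3 3 .
Index 0: author = 1

Answer: cursor 1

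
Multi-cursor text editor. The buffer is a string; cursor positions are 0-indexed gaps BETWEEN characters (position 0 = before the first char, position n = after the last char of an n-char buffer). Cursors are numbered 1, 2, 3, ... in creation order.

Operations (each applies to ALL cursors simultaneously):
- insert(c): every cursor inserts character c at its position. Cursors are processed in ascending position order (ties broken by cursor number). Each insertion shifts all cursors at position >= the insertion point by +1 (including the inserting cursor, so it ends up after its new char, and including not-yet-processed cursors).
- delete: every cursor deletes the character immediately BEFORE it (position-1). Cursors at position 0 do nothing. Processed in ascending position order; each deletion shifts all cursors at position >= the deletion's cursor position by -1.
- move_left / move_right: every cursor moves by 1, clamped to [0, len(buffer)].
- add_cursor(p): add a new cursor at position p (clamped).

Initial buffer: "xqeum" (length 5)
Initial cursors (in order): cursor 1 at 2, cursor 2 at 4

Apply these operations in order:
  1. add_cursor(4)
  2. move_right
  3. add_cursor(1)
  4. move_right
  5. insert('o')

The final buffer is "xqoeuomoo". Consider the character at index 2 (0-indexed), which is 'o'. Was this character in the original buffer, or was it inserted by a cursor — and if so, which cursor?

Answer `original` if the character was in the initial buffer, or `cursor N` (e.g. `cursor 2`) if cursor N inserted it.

After op 1 (add_cursor(4)): buffer="xqeum" (len 5), cursors c1@2 c2@4 c3@4, authorship .....
After op 2 (move_right): buffer="xqeum" (len 5), cursors c1@3 c2@5 c3@5, authorship .....
After op 3 (add_cursor(1)): buffer="xqeum" (len 5), cursors c4@1 c1@3 c2@5 c3@5, authorship .....
After op 4 (move_right): buffer="xqeum" (len 5), cursors c4@2 c1@4 c2@5 c3@5, authorship .....
After op 5 (insert('o')): buffer="xqoeuomoo" (len 9), cursors c4@3 c1@6 c2@9 c3@9, authorship ..4..1.23
Authorship (.=original, N=cursor N): . . 4 . . 1 . 2 3
Index 2: author = 4

Answer: cursor 4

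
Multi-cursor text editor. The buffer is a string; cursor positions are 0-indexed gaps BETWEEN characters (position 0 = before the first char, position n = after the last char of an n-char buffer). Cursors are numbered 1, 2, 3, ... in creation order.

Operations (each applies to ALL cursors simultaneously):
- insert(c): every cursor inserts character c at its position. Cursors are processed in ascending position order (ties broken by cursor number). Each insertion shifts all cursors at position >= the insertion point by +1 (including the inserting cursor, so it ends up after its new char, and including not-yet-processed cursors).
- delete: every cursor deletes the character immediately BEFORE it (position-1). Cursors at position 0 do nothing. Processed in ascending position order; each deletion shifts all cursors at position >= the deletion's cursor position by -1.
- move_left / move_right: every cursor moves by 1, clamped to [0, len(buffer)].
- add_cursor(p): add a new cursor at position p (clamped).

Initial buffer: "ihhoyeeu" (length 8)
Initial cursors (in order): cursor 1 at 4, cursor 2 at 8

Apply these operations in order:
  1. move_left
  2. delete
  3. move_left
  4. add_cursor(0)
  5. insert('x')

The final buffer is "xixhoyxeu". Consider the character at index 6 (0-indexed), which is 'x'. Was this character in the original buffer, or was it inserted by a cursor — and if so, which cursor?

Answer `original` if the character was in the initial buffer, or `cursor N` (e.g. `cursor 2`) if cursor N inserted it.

Answer: cursor 2

Derivation:
After op 1 (move_left): buffer="ihhoyeeu" (len 8), cursors c1@3 c2@7, authorship ........
After op 2 (delete): buffer="ihoyeu" (len 6), cursors c1@2 c2@5, authorship ......
After op 3 (move_left): buffer="ihoyeu" (len 6), cursors c1@1 c2@4, authorship ......
After op 4 (add_cursor(0)): buffer="ihoyeu" (len 6), cursors c3@0 c1@1 c2@4, authorship ......
After op 5 (insert('x')): buffer="xixhoyxeu" (len 9), cursors c3@1 c1@3 c2@7, authorship 3.1...2..
Authorship (.=original, N=cursor N): 3 . 1 . . . 2 . .
Index 6: author = 2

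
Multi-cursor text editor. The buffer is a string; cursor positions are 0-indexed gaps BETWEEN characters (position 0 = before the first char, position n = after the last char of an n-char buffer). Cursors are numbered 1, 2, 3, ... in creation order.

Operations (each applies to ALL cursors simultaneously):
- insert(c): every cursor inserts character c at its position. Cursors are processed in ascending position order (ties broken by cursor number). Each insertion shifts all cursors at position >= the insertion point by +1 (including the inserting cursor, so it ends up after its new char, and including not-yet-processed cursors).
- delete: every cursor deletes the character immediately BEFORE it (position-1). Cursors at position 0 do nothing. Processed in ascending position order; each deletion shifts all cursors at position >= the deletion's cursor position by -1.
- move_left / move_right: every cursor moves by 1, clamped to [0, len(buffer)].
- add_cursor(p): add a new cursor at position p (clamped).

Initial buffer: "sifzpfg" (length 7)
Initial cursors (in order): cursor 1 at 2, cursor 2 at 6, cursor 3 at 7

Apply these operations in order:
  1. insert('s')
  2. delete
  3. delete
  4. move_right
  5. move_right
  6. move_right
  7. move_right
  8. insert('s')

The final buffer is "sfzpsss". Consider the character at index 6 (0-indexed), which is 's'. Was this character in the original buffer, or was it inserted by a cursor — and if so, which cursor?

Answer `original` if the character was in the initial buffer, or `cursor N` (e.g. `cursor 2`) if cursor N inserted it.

After op 1 (insert('s')): buffer="sisfzpfsgs" (len 10), cursors c1@3 c2@8 c3@10, authorship ..1....2.3
After op 2 (delete): buffer="sifzpfg" (len 7), cursors c1@2 c2@6 c3@7, authorship .......
After op 3 (delete): buffer="sfzp" (len 4), cursors c1@1 c2@4 c3@4, authorship ....
After op 4 (move_right): buffer="sfzp" (len 4), cursors c1@2 c2@4 c3@4, authorship ....
After op 5 (move_right): buffer="sfzp" (len 4), cursors c1@3 c2@4 c3@4, authorship ....
After op 6 (move_right): buffer="sfzp" (len 4), cursors c1@4 c2@4 c3@4, authorship ....
After op 7 (move_right): buffer="sfzp" (len 4), cursors c1@4 c2@4 c3@4, authorship ....
After op 8 (insert('s')): buffer="sfzpsss" (len 7), cursors c1@7 c2@7 c3@7, authorship ....123
Authorship (.=original, N=cursor N): . . . . 1 2 3
Index 6: author = 3

Answer: cursor 3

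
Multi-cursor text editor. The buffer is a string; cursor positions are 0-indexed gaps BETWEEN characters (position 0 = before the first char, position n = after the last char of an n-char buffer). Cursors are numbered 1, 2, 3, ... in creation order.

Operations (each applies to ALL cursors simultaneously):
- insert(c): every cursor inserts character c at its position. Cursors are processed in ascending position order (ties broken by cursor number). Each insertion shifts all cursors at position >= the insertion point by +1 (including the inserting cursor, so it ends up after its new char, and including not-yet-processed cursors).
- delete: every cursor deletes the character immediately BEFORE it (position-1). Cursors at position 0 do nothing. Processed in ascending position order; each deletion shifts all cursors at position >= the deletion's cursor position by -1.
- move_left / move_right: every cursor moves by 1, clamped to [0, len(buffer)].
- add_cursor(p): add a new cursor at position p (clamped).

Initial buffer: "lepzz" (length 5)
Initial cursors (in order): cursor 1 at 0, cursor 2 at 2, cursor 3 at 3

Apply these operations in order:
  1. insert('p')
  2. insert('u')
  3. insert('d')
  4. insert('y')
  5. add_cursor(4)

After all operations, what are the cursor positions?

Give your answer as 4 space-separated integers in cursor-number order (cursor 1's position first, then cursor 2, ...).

Answer: 4 10 15 4

Derivation:
After op 1 (insert('p')): buffer="plepppzz" (len 8), cursors c1@1 c2@4 c3@6, authorship 1..2.3..
After op 2 (insert('u')): buffer="pulepuppuzz" (len 11), cursors c1@2 c2@6 c3@9, authorship 11..22.33..
After op 3 (insert('d')): buffer="pudlepudppudzz" (len 14), cursors c1@3 c2@8 c3@12, authorship 111..222.333..
After op 4 (insert('y')): buffer="pudylepudyppudyzz" (len 17), cursors c1@4 c2@10 c3@15, authorship 1111..2222.3333..
After op 5 (add_cursor(4)): buffer="pudylepudyppudyzz" (len 17), cursors c1@4 c4@4 c2@10 c3@15, authorship 1111..2222.3333..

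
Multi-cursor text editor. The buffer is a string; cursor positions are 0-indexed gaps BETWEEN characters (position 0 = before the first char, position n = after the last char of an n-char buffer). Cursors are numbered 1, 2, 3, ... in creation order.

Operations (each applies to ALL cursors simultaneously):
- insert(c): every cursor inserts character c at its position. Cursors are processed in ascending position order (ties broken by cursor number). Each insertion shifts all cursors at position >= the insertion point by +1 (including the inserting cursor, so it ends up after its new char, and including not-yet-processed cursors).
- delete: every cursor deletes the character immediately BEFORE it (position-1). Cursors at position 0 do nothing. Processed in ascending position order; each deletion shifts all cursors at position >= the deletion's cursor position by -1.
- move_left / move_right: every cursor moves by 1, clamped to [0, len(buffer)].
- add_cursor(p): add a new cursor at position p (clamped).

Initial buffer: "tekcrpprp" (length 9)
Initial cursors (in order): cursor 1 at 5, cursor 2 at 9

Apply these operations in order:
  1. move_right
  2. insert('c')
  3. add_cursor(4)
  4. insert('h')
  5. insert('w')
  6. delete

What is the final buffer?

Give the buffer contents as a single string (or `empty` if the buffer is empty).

Answer: tekchrpchprpch

Derivation:
After op 1 (move_right): buffer="tekcrpprp" (len 9), cursors c1@6 c2@9, authorship .........
After op 2 (insert('c')): buffer="tekcrpcprpc" (len 11), cursors c1@7 c2@11, authorship ......1...2
After op 3 (add_cursor(4)): buffer="tekcrpcprpc" (len 11), cursors c3@4 c1@7 c2@11, authorship ......1...2
After op 4 (insert('h')): buffer="tekchrpchprpch" (len 14), cursors c3@5 c1@9 c2@14, authorship ....3..11...22
After op 5 (insert('w')): buffer="tekchwrpchwprpchw" (len 17), cursors c3@6 c1@11 c2@17, authorship ....33..111...222
After op 6 (delete): buffer="tekchrpchprpch" (len 14), cursors c3@5 c1@9 c2@14, authorship ....3..11...22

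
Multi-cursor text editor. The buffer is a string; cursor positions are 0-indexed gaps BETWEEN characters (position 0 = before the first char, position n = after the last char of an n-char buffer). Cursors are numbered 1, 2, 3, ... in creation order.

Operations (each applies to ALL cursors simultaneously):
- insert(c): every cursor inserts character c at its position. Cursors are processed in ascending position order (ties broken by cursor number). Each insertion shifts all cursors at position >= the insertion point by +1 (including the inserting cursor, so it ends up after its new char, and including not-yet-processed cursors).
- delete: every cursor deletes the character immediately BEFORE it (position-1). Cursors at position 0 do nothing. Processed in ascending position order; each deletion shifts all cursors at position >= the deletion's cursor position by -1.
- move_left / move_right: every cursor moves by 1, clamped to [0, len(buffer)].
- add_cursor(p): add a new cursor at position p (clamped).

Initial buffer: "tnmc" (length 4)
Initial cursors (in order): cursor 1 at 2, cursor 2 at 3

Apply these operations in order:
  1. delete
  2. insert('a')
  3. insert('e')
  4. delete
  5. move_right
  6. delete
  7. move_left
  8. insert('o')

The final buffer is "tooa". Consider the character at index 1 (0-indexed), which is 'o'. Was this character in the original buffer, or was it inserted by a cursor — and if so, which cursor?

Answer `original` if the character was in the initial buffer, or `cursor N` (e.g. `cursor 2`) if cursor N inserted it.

After op 1 (delete): buffer="tc" (len 2), cursors c1@1 c2@1, authorship ..
After op 2 (insert('a')): buffer="taac" (len 4), cursors c1@3 c2@3, authorship .12.
After op 3 (insert('e')): buffer="taaeec" (len 6), cursors c1@5 c2@5, authorship .1212.
After op 4 (delete): buffer="taac" (len 4), cursors c1@3 c2@3, authorship .12.
After op 5 (move_right): buffer="taac" (len 4), cursors c1@4 c2@4, authorship .12.
After op 6 (delete): buffer="ta" (len 2), cursors c1@2 c2@2, authorship .1
After op 7 (move_left): buffer="ta" (len 2), cursors c1@1 c2@1, authorship .1
After op 8 (insert('o')): buffer="tooa" (len 4), cursors c1@3 c2@3, authorship .121
Authorship (.=original, N=cursor N): . 1 2 1
Index 1: author = 1

Answer: cursor 1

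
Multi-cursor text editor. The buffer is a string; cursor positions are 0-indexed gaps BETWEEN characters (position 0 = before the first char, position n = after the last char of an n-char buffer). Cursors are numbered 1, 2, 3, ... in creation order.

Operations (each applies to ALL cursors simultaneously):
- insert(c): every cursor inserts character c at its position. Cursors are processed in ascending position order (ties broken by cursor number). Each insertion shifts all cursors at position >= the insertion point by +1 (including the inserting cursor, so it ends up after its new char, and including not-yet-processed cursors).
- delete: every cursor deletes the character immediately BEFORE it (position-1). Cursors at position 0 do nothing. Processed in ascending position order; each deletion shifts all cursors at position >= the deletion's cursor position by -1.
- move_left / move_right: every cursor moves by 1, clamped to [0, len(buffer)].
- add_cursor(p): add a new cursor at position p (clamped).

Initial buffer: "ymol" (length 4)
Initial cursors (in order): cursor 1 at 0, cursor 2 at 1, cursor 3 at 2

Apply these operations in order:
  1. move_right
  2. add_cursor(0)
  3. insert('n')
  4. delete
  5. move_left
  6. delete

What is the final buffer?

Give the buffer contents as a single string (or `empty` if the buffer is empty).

Answer: ol

Derivation:
After op 1 (move_right): buffer="ymol" (len 4), cursors c1@1 c2@2 c3@3, authorship ....
After op 2 (add_cursor(0)): buffer="ymol" (len 4), cursors c4@0 c1@1 c2@2 c3@3, authorship ....
After op 3 (insert('n')): buffer="nynmnonl" (len 8), cursors c4@1 c1@3 c2@5 c3@7, authorship 4.1.2.3.
After op 4 (delete): buffer="ymol" (len 4), cursors c4@0 c1@1 c2@2 c3@3, authorship ....
After op 5 (move_left): buffer="ymol" (len 4), cursors c1@0 c4@0 c2@1 c3@2, authorship ....
After op 6 (delete): buffer="ol" (len 2), cursors c1@0 c2@0 c3@0 c4@0, authorship ..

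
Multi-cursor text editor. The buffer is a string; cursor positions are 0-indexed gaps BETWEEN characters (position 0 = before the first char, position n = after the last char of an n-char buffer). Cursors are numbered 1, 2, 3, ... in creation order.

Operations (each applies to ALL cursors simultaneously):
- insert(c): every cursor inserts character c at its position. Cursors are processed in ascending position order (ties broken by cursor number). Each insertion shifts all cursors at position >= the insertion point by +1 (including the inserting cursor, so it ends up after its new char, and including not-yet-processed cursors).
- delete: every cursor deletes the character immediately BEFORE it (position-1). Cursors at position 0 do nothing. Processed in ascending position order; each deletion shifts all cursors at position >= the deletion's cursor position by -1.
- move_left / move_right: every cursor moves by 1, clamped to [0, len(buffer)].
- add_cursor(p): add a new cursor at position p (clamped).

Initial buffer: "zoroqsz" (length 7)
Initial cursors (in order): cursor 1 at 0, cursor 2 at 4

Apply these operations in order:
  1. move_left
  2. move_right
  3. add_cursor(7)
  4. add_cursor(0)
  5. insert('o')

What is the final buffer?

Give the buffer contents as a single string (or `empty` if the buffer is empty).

After op 1 (move_left): buffer="zoroqsz" (len 7), cursors c1@0 c2@3, authorship .......
After op 2 (move_right): buffer="zoroqsz" (len 7), cursors c1@1 c2@4, authorship .......
After op 3 (add_cursor(7)): buffer="zoroqsz" (len 7), cursors c1@1 c2@4 c3@7, authorship .......
After op 4 (add_cursor(0)): buffer="zoroqsz" (len 7), cursors c4@0 c1@1 c2@4 c3@7, authorship .......
After op 5 (insert('o')): buffer="ozoorooqszo" (len 11), cursors c4@1 c1@3 c2@7 c3@11, authorship 4.1...2...3

Answer: ozoorooqszo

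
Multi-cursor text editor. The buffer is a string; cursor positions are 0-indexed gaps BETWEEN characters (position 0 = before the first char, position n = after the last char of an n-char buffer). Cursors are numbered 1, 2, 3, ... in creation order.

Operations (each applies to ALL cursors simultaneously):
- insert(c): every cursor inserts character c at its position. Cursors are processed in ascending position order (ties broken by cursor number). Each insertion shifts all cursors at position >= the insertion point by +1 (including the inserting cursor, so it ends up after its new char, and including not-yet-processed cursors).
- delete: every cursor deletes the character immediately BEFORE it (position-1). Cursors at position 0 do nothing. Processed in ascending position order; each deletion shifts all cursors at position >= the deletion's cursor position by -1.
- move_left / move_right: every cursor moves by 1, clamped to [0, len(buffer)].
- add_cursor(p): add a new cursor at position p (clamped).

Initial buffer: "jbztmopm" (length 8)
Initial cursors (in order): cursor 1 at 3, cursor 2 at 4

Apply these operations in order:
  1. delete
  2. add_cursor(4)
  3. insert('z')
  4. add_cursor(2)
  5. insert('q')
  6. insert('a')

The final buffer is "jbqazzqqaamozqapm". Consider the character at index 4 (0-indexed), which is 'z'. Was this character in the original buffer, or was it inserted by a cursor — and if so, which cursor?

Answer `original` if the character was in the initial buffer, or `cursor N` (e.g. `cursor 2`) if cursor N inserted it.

Answer: cursor 1

Derivation:
After op 1 (delete): buffer="jbmopm" (len 6), cursors c1@2 c2@2, authorship ......
After op 2 (add_cursor(4)): buffer="jbmopm" (len 6), cursors c1@2 c2@2 c3@4, authorship ......
After op 3 (insert('z')): buffer="jbzzmozpm" (len 9), cursors c1@4 c2@4 c3@7, authorship ..12..3..
After op 4 (add_cursor(2)): buffer="jbzzmozpm" (len 9), cursors c4@2 c1@4 c2@4 c3@7, authorship ..12..3..
After op 5 (insert('q')): buffer="jbqzzqqmozqpm" (len 13), cursors c4@3 c1@7 c2@7 c3@11, authorship ..41212..33..
After op 6 (insert('a')): buffer="jbqazzqqaamozqapm" (len 17), cursors c4@4 c1@10 c2@10 c3@15, authorship ..44121212..333..
Authorship (.=original, N=cursor N): . . 4 4 1 2 1 2 1 2 . . 3 3 3 . .
Index 4: author = 1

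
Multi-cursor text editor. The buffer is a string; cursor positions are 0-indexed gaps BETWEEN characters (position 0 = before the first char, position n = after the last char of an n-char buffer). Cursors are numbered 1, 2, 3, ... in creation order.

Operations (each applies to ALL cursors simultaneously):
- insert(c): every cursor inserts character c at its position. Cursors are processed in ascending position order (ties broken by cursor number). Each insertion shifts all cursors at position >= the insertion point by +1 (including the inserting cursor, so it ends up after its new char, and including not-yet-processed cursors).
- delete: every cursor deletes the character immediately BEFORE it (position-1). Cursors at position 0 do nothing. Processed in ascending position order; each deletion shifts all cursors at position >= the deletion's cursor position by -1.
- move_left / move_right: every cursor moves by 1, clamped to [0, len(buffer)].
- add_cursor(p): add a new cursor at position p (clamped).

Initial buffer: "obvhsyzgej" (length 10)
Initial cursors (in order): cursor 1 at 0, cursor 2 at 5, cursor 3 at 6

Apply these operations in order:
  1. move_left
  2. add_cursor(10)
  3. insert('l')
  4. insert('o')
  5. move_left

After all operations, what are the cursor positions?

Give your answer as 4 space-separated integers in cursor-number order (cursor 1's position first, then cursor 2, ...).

After op 1 (move_left): buffer="obvhsyzgej" (len 10), cursors c1@0 c2@4 c3@5, authorship ..........
After op 2 (add_cursor(10)): buffer="obvhsyzgej" (len 10), cursors c1@0 c2@4 c3@5 c4@10, authorship ..........
After op 3 (insert('l')): buffer="lobvhlslyzgejl" (len 14), cursors c1@1 c2@6 c3@8 c4@14, authorship 1....2.3.....4
After op 4 (insert('o')): buffer="loobvhlosloyzgejlo" (len 18), cursors c1@2 c2@8 c3@11 c4@18, authorship 11....22.33.....44
After op 5 (move_left): buffer="loobvhlosloyzgejlo" (len 18), cursors c1@1 c2@7 c3@10 c4@17, authorship 11....22.33.....44

Answer: 1 7 10 17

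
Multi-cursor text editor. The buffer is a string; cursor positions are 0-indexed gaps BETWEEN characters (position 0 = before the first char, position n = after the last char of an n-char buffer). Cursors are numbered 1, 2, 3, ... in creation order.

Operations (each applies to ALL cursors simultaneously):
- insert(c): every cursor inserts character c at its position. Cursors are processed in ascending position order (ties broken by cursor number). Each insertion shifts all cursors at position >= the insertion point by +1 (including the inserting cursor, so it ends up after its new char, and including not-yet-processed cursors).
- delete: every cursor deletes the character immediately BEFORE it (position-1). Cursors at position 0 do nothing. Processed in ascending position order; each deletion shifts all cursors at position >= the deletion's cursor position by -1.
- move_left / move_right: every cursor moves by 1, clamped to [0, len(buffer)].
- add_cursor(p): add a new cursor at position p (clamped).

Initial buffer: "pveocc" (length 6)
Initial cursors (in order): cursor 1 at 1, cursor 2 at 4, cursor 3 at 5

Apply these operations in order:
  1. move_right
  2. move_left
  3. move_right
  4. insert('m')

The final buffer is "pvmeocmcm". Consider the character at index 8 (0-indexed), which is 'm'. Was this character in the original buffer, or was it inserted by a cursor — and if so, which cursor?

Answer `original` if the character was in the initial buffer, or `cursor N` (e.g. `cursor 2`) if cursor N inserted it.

After op 1 (move_right): buffer="pveocc" (len 6), cursors c1@2 c2@5 c3@6, authorship ......
After op 2 (move_left): buffer="pveocc" (len 6), cursors c1@1 c2@4 c3@5, authorship ......
After op 3 (move_right): buffer="pveocc" (len 6), cursors c1@2 c2@5 c3@6, authorship ......
After op 4 (insert('m')): buffer="pvmeocmcm" (len 9), cursors c1@3 c2@7 c3@9, authorship ..1...2.3
Authorship (.=original, N=cursor N): . . 1 . . . 2 . 3
Index 8: author = 3

Answer: cursor 3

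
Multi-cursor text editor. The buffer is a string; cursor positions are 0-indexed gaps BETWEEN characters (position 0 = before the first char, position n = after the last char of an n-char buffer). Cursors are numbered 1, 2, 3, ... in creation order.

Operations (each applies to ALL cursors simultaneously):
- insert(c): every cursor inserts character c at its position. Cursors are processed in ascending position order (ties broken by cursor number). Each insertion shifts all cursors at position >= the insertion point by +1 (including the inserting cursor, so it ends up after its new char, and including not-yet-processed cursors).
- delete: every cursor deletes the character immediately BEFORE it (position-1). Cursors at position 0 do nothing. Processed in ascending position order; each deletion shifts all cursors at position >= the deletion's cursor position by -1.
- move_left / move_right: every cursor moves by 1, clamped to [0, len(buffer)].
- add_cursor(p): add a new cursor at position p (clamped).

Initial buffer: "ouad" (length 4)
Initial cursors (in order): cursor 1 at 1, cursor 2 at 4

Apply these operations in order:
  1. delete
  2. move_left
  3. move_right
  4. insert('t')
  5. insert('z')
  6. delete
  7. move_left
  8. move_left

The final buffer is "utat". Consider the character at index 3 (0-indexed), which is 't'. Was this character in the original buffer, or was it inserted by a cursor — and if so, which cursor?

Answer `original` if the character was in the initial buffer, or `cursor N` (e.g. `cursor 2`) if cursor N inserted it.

Answer: cursor 2

Derivation:
After op 1 (delete): buffer="ua" (len 2), cursors c1@0 c2@2, authorship ..
After op 2 (move_left): buffer="ua" (len 2), cursors c1@0 c2@1, authorship ..
After op 3 (move_right): buffer="ua" (len 2), cursors c1@1 c2@2, authorship ..
After op 4 (insert('t')): buffer="utat" (len 4), cursors c1@2 c2@4, authorship .1.2
After op 5 (insert('z')): buffer="utzatz" (len 6), cursors c1@3 c2@6, authorship .11.22
After op 6 (delete): buffer="utat" (len 4), cursors c1@2 c2@4, authorship .1.2
After op 7 (move_left): buffer="utat" (len 4), cursors c1@1 c2@3, authorship .1.2
After op 8 (move_left): buffer="utat" (len 4), cursors c1@0 c2@2, authorship .1.2
Authorship (.=original, N=cursor N): . 1 . 2
Index 3: author = 2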